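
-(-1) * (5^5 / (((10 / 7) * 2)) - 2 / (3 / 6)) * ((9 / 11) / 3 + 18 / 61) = 618.77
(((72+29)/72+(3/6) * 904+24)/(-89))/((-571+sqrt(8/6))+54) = 34373 * sqrt(3)/2569169052+17770841/1712779368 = 0.01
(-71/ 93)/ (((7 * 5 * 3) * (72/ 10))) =-71/ 70308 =-0.00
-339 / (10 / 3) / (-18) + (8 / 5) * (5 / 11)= 1403 / 220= 6.38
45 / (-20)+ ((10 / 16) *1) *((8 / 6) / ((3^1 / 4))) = -41 / 36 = -1.14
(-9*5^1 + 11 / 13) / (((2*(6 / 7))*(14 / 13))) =-287 / 12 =-23.92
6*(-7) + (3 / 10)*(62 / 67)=-13977 / 335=-41.72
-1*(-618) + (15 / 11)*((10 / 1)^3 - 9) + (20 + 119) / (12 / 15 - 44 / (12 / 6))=2288633 / 1166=1962.81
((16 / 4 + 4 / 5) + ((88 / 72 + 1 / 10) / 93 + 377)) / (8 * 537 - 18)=0.09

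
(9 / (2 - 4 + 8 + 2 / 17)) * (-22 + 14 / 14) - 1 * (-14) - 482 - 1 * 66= -58749 / 104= -564.89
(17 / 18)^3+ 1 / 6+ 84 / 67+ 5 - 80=-28421617 / 390744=-72.74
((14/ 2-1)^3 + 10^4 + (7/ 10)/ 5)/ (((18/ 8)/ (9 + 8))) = 5789146/ 75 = 77188.61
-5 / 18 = -0.28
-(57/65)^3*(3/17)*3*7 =-2.50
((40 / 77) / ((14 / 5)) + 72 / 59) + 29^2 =26789349 / 31801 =842.41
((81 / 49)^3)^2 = 282429536481 / 13841287201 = 20.40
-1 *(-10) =10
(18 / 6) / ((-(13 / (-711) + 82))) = -2133 / 58289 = -0.04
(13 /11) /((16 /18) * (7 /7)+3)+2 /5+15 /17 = 10382 /6545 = 1.59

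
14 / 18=7 / 9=0.78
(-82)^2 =6724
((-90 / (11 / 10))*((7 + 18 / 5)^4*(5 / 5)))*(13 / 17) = -3692745108 / 4675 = -789892.00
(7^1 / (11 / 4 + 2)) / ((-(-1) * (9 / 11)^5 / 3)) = 4509428 / 373977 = 12.06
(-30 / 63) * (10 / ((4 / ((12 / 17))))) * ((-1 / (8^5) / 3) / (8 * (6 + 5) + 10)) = 25 / 286605312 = 0.00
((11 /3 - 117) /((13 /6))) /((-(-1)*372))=-170 /1209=-0.14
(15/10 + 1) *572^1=1430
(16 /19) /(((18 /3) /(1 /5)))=8 /285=0.03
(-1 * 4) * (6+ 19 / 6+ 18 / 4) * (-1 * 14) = 2296 / 3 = 765.33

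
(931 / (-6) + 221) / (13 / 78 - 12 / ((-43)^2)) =730355 / 1777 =411.00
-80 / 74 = -40 / 37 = -1.08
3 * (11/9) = 11/3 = 3.67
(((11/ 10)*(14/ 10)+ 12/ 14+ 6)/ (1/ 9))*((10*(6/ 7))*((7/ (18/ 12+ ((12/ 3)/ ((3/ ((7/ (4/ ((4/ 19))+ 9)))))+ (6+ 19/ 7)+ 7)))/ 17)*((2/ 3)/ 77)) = 634824/ 4823665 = 0.13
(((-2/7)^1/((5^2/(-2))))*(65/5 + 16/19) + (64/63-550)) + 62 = -486.67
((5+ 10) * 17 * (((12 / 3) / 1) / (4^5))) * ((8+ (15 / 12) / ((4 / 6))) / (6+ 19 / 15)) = 302175 / 223232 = 1.35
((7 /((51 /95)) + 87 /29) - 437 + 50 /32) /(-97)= 342229 /79152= 4.32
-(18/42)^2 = -9/49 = -0.18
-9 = -9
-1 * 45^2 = -2025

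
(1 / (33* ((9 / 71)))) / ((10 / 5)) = 71 / 594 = 0.12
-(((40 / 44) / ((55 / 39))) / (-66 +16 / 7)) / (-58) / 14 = -39 / 3130028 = -0.00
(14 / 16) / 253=7 / 2024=0.00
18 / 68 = 9 / 34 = 0.26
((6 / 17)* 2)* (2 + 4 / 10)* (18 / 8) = 324 / 85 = 3.81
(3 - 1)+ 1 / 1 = 3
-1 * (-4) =4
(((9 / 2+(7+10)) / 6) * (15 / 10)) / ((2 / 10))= 215 / 8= 26.88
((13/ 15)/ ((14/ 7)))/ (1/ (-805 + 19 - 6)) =-343.20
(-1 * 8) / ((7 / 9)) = -72 / 7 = -10.29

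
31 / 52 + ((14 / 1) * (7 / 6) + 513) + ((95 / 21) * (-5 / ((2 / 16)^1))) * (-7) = 93423 / 52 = 1796.60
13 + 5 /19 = 252 /19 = 13.26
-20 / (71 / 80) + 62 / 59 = -21.48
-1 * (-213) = 213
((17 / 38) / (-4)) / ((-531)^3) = 17 / 22757636232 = 0.00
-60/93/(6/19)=-190/93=-2.04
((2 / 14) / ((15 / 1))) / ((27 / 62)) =62 / 2835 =0.02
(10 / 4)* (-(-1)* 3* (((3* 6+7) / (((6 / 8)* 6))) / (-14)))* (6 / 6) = -2.98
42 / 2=21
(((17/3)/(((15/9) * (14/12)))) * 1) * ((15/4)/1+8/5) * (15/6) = 5457/140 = 38.98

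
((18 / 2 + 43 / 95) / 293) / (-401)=-898 / 11161835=-0.00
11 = 11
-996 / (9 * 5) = -332 / 15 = -22.13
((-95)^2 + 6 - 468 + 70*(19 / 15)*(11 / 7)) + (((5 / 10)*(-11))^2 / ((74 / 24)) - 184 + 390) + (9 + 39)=995242 / 111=8966.14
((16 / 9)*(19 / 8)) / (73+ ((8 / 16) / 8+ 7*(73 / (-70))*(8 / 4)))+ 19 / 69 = 336509 / 968139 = 0.35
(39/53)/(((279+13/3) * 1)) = 117/45050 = 0.00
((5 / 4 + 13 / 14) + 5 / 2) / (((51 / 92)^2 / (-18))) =-554392 / 2023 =-274.04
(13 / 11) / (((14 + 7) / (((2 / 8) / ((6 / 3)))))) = 13 / 1848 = 0.01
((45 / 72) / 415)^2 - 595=-262333119 / 440896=-595.00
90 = 90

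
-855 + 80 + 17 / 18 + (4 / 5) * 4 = -69377 / 90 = -770.86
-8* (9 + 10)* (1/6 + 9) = -4180/3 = -1393.33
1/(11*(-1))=-1/11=-0.09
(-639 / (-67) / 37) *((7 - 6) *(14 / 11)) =8946 / 27269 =0.33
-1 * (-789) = 789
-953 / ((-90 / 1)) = 953 / 90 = 10.59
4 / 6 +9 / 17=61 / 51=1.20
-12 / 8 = -3 / 2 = -1.50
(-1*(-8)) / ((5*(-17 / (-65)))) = 6.12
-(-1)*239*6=1434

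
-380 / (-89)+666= 59654 / 89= 670.27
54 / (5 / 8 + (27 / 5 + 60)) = 2160 / 2641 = 0.82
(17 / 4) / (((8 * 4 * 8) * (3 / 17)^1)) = 289 / 3072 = 0.09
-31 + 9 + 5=-17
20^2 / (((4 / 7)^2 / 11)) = 13475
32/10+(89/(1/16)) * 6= 42736/5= 8547.20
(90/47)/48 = 15/376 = 0.04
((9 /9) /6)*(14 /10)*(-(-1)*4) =14 /15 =0.93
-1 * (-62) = 62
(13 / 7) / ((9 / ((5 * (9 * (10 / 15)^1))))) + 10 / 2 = 235 / 21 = 11.19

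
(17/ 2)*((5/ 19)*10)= 425/ 19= 22.37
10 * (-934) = -9340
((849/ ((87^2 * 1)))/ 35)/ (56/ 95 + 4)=5377/ 7700196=0.00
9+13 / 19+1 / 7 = 1307 / 133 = 9.83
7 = 7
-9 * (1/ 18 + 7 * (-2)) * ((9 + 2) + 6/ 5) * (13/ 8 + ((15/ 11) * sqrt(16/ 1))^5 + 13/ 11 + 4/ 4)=19064353039517/ 2576816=7398414.57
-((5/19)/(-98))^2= -25/3467044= -0.00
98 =98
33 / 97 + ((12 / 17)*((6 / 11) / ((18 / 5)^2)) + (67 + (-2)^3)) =59.37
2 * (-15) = -30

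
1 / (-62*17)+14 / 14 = 1053 / 1054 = 1.00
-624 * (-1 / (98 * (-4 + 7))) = 104 / 49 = 2.12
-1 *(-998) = 998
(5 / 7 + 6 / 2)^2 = 676 / 49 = 13.80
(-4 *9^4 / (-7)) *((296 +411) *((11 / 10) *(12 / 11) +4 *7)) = 386994024 / 5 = 77398804.80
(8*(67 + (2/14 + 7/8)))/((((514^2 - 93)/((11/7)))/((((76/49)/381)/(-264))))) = -72371/1449578438658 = -0.00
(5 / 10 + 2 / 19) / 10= 23 / 380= 0.06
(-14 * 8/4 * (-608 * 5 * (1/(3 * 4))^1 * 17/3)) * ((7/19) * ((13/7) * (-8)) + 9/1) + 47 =1276103/9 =141789.22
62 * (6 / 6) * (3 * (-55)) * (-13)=132990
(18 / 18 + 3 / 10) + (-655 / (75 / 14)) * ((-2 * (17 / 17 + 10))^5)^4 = -2587515401181730034154752442329 / 30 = -86250513372724334471825080000.00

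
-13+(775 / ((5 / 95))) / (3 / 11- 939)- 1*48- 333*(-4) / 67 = -39300455 / 691842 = -56.81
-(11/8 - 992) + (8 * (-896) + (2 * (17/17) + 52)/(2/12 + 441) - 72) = -132334173/21176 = -6249.25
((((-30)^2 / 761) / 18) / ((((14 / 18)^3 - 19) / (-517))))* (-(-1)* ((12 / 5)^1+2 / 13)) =14219145 / 3037151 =4.68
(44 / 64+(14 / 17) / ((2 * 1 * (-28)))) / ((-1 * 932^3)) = -183 / 220199658496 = -0.00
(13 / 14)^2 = 0.86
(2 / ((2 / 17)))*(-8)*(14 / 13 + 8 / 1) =-16048 / 13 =-1234.46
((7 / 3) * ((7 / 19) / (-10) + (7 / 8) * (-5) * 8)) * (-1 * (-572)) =-4442438 / 95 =-46762.51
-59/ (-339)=59/ 339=0.17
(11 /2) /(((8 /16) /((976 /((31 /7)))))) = 2424.26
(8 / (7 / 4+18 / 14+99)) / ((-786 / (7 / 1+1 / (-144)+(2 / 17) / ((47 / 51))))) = -337351 / 474944823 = -0.00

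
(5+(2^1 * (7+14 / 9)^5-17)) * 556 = 3009550007656 / 59049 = 50966993.64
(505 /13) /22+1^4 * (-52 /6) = -6.90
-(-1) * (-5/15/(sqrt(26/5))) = -sqrt(130)/78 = -0.15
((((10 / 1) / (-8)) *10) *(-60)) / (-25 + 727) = 125 / 117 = 1.07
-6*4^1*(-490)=11760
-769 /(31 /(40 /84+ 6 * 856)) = -82948954 /651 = -127417.75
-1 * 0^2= 0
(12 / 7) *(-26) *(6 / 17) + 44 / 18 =-14230 / 1071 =-13.29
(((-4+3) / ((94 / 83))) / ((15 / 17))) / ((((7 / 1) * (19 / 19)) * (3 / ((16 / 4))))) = -2822 / 14805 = -0.19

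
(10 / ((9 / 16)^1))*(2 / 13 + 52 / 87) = 136000 / 10179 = 13.36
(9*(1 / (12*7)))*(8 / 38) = 3 / 133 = 0.02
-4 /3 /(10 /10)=-4 /3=-1.33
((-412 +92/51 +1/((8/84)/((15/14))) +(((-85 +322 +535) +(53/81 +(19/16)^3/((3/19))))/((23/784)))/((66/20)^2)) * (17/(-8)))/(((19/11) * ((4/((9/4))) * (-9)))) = 411919657385/2609750016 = 157.84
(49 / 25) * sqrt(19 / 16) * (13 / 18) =637 * sqrt(19) / 1800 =1.54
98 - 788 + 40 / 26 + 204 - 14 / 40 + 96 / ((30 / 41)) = -91939 / 260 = -353.61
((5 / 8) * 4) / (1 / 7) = 35 / 2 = 17.50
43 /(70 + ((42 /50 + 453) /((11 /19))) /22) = 130075 /319537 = 0.41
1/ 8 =0.12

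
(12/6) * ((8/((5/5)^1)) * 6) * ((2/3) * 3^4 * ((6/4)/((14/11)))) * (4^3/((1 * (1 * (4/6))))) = 4105728/7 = 586532.57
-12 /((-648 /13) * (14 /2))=13 /378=0.03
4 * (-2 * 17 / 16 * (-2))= 17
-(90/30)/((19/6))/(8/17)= -153/76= -2.01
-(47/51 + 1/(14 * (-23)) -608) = 9969493/16422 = 607.08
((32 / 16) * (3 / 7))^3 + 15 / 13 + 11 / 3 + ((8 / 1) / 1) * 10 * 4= 4353548 / 13377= 325.45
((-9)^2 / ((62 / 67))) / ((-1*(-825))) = 1809 / 17050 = 0.11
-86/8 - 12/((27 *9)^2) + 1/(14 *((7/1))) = -41433499/3857868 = -10.74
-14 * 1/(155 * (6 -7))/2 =7/155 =0.05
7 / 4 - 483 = -481.25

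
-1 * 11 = -11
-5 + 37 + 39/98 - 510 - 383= -84339/98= -860.60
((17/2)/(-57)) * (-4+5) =-17/114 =-0.15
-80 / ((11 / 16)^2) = -20480 / 121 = -169.26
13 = 13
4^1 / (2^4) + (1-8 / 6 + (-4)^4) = 3071 / 12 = 255.92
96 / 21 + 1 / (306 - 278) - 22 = -487 / 28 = -17.39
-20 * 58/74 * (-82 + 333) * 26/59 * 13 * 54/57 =-885708720/41477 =-21354.21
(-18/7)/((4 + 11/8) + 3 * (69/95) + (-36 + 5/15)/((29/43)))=1190160/20981051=0.06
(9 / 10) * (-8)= -36 / 5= -7.20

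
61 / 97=0.63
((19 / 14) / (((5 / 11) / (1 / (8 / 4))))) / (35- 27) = 209 / 1120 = 0.19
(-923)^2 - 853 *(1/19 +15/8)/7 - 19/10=4531002527/5320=851692.20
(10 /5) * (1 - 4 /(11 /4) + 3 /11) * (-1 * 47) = 188 /11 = 17.09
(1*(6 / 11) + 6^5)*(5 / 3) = 142570 / 11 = 12960.91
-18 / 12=-3 / 2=-1.50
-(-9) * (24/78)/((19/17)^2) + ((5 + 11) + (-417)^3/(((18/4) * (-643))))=75676631158/3017599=25078.43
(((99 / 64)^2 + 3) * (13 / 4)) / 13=22089 / 16384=1.35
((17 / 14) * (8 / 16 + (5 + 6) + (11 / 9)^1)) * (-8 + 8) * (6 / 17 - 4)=0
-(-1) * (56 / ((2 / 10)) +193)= 473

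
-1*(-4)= 4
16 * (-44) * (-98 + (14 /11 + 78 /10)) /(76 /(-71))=-5556176 /95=-58486.06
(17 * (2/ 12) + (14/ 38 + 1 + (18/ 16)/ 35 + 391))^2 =39790018732489/ 254721600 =156209.83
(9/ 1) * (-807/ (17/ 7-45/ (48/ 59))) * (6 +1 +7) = 1922.74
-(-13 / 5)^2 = -169 / 25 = -6.76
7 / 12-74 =-73.42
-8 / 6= -4 / 3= -1.33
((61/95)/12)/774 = 61/882360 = 0.00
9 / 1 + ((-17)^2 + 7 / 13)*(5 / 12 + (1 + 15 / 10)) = 33286 / 39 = 853.49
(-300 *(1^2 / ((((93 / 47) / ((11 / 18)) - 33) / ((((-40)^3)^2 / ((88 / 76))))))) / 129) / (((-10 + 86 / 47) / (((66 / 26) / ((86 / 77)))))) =-28439549600000000 / 369857319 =-76893299.49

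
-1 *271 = -271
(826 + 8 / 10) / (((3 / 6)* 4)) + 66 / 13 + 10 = 27851 / 65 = 428.48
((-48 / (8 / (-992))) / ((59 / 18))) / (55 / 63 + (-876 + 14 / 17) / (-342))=1090055232 / 2060221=529.10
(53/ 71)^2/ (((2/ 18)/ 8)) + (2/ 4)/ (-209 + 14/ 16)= 336722756/ 8393265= 40.12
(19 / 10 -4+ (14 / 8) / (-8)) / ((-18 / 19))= 2.45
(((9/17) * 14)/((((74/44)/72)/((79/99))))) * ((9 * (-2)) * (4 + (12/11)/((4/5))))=-169138368/6919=-24445.49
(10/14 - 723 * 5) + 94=-24642/7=-3520.29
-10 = -10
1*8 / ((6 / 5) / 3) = 20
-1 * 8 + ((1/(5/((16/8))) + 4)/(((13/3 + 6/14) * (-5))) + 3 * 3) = 1019/1250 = 0.82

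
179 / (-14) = -179 / 14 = -12.79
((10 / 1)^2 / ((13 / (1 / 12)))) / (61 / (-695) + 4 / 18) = 52125 / 10933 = 4.77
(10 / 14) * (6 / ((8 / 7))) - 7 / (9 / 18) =-41 / 4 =-10.25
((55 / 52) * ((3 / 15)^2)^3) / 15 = 11 / 2437500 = 0.00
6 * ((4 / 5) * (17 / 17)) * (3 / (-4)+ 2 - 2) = -18 / 5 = -3.60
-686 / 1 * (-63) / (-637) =-882 / 13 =-67.85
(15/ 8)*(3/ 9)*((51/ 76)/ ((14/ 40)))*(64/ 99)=3400/ 4389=0.77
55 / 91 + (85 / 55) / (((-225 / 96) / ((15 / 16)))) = -0.01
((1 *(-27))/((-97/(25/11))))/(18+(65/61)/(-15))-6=-20881437/3500827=-5.96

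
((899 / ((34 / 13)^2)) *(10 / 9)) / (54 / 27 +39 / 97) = 60.79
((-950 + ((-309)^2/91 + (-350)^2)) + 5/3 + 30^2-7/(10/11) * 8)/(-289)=-168494656/394485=-427.13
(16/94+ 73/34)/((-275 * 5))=-3703/2197250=-0.00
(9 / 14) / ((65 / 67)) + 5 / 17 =14801 / 15470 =0.96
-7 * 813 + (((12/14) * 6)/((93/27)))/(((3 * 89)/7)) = -15701361/2759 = -5690.96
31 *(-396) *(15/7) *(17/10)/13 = -313038/91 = -3439.98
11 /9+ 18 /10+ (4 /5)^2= 824 /225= 3.66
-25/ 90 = -5/ 18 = -0.28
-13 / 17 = -0.76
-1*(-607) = 607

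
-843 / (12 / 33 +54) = -9273 / 598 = -15.51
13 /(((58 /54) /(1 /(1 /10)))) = 3510 /29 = 121.03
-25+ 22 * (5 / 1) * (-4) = -465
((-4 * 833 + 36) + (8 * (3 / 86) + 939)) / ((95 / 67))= -6789713 / 4085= -1662.11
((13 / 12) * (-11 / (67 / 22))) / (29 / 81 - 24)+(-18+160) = 36481091 / 256610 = 142.17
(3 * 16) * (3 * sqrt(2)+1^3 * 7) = 144 * sqrt(2)+336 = 539.65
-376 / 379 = -0.99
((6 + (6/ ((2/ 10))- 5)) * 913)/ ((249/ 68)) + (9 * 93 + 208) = 26323/ 3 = 8774.33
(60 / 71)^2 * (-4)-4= -6.86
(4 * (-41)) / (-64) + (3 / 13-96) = -19387 / 208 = -93.21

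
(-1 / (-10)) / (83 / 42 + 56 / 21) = 7 / 325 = 0.02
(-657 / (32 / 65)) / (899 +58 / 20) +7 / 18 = -1416661 / 1298736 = -1.09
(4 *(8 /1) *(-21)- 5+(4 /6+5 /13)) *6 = -52724 /13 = -4055.69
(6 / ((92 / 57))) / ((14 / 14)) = 171 / 46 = 3.72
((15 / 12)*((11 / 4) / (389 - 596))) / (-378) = 55 / 1251936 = 0.00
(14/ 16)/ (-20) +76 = 12153/ 160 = 75.96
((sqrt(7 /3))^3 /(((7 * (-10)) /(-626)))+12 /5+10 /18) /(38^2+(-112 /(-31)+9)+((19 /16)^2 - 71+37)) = 1055488 /508547115+2483968 * sqrt(21) /508547115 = 0.02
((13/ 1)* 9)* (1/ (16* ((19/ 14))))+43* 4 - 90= 87.39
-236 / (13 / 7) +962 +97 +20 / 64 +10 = 195985 / 208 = 942.24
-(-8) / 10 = 4 / 5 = 0.80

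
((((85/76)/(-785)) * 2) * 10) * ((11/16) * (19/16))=-935/40192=-0.02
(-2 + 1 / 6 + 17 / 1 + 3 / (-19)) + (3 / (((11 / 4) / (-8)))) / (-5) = 105049 / 6270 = 16.75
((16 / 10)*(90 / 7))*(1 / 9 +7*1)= 1024 / 7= 146.29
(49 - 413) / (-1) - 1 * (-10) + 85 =459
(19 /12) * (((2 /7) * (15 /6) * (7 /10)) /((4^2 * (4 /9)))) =57 /512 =0.11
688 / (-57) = -688 / 57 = -12.07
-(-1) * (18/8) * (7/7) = 2.25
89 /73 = 1.22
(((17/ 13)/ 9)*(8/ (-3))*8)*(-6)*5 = 10880/ 117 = 92.99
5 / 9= 0.56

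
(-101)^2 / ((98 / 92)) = 469246 / 49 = 9576.45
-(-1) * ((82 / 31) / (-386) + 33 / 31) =1.06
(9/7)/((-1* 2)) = -9/14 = -0.64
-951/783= -317/261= -1.21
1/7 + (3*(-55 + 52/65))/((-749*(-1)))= -278/3745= -0.07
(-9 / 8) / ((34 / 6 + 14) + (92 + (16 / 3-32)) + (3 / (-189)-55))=-567 / 15112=-0.04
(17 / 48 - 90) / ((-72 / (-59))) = -253877 / 3456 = -73.46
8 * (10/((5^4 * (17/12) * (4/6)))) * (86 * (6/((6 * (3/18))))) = 148608/2125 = 69.93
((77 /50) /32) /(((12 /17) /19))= 24871 /19200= 1.30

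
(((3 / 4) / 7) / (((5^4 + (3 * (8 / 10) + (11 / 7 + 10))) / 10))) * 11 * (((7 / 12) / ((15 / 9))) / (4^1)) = 1155 / 715648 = 0.00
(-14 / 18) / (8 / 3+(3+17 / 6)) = -14 / 153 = -0.09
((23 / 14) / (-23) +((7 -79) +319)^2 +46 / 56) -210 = 60799.75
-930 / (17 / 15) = -13950 / 17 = -820.59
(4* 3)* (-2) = -24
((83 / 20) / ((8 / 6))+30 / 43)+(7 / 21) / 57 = 2244737 / 588240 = 3.82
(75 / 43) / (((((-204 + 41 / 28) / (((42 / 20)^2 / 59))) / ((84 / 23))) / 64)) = -49787136 / 330908521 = -0.15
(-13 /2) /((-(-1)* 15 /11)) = -143 /30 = -4.77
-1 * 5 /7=-0.71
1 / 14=0.07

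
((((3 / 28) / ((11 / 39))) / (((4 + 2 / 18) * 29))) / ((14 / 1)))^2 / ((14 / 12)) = 3326427 / 74924696539616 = 0.00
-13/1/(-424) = 13/424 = 0.03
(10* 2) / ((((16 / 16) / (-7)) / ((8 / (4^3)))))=-35 / 2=-17.50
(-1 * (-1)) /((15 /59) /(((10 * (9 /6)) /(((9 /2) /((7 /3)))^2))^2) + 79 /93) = 1053942960 /911759551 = 1.16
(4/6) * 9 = 6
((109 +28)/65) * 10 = 274/13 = 21.08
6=6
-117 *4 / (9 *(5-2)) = -52 / 3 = -17.33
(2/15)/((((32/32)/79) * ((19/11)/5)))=1738/57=30.49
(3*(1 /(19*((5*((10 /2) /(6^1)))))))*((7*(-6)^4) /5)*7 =1143072 /2375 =481.29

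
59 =59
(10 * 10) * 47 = 4700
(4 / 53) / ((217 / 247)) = 988 / 11501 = 0.09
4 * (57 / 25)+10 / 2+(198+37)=6228 / 25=249.12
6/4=3/2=1.50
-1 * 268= -268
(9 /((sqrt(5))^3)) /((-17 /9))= -81 * sqrt(5) /425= -0.43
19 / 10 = 1.90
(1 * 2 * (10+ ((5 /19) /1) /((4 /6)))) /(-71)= -395 /1349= -0.29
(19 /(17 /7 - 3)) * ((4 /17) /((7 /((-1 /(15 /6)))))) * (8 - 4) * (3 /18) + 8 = 2116 /255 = 8.30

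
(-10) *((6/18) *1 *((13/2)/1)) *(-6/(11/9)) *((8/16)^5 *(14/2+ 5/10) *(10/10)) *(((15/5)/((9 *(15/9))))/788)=1755/277376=0.01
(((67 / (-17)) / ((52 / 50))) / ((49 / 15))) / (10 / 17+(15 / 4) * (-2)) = 5025 / 29939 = 0.17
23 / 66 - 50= -3277 / 66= -49.65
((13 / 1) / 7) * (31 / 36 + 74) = 5005 / 36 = 139.03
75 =75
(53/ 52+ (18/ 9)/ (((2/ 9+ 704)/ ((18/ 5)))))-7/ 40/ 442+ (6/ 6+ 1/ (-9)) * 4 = 2311797701/ 504251280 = 4.58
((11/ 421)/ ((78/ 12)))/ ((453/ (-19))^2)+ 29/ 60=10856877791/ 22462177140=0.48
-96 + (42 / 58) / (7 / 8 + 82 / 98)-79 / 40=-75930541 / 778360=-97.55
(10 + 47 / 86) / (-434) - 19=-710063 / 37324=-19.02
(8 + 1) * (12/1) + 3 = 111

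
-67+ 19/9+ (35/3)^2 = 641/9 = 71.22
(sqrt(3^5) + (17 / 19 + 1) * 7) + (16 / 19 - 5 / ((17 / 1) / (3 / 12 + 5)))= 16229 / 1292 + 9 * sqrt(3)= 28.15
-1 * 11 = -11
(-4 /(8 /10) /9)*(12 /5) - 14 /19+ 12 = 566 /57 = 9.93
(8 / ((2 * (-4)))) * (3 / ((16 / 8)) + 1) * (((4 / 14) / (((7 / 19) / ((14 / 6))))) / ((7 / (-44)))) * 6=8360 / 49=170.61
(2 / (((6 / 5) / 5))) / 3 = 25 / 9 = 2.78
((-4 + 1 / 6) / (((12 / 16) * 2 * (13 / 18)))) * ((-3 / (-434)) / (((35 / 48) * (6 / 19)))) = -10488 / 98735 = -0.11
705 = 705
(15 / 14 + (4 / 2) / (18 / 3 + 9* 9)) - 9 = -7.91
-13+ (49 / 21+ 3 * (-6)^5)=-70016 / 3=-23338.67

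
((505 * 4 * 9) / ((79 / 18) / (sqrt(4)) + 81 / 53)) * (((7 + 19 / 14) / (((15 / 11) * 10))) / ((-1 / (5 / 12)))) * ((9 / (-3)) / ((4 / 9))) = 1674102573 / 198884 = 8417.48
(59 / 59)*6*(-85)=-510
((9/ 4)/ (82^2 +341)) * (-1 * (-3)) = 3/ 3140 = 0.00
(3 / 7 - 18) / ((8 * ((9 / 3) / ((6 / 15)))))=-41 / 140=-0.29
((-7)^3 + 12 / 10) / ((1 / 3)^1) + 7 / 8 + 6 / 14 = -286747 / 280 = -1024.10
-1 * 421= -421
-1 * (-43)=43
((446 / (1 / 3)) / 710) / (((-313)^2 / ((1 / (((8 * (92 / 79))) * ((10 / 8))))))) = 52851 / 31996675400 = 0.00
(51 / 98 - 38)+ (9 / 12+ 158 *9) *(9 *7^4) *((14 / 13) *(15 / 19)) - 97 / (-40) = 12654297704471 / 484120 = 26138762.51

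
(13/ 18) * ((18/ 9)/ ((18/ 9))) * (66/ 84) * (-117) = -1859/ 28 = -66.39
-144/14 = -72/7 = -10.29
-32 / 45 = -0.71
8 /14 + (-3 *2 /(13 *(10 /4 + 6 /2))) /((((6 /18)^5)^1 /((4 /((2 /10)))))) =-407668 /1001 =-407.26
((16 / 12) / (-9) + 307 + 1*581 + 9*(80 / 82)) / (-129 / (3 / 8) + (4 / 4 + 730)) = 992572 / 428409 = 2.32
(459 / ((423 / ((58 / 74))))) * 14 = 20706 / 1739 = 11.91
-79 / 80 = -0.99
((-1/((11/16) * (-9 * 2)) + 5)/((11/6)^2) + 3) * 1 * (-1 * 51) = -306255/1331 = -230.09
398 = 398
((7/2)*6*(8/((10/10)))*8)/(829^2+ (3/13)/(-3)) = 1456/744511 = 0.00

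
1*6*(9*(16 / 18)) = 48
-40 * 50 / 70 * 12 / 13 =-2400 / 91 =-26.37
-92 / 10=-46 / 5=-9.20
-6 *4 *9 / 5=-216 / 5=-43.20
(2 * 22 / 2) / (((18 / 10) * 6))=55 / 27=2.04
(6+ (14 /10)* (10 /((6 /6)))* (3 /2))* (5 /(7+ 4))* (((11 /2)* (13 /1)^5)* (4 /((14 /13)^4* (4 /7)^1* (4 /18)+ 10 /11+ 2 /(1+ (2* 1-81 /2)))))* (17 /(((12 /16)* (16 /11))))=220861234003892625 /145131596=1521799801.64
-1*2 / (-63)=2 / 63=0.03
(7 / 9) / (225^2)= 7 / 455625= 0.00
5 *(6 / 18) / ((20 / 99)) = 8.25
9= 9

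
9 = 9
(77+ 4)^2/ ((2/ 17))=111537/ 2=55768.50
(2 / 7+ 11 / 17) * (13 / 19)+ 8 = 19531 / 2261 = 8.64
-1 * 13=-13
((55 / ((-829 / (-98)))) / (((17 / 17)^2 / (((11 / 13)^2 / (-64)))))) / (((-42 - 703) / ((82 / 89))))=2673979 / 29726069776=0.00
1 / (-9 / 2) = -2 / 9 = -0.22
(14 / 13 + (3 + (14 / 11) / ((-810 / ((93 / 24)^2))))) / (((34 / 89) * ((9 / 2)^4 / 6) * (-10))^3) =-84731120830568 / 372043898851040398125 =-0.00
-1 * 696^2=-484416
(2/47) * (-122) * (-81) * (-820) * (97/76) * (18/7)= -7074128520/6251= -1131679.49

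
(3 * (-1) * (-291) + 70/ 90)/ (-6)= -3932/ 27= -145.63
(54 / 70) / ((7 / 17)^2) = 4.55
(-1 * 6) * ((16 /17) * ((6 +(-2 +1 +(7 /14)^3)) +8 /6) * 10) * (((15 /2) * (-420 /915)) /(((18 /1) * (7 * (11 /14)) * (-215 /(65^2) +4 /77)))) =2567110000 /214659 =11959.01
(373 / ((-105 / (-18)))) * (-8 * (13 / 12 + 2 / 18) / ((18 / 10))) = -64156 / 189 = -339.45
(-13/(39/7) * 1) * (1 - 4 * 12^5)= 6967289/3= 2322429.67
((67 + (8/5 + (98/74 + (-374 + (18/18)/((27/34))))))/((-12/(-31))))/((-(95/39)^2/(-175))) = -13867601566/601065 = -23071.72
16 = 16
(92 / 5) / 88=23 / 110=0.21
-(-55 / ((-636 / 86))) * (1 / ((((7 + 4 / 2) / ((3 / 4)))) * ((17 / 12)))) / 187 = -215 / 91902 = -0.00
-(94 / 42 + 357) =-7544 / 21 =-359.24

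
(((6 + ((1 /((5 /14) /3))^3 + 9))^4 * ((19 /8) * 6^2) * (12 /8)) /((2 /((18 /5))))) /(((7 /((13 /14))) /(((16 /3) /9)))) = 148039595644047092167806 /59814453125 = 2474980341869.46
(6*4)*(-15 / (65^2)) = -72 / 845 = -0.09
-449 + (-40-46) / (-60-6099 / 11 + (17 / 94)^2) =-26805627049 / 59719345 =-448.86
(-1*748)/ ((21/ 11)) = -391.81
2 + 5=7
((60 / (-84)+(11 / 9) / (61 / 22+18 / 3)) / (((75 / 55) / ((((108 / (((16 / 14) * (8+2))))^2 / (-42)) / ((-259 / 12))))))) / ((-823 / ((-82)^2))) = 3490305687 / 10284825250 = 0.34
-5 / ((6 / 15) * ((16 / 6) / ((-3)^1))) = 225 / 16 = 14.06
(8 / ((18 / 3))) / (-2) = -2 / 3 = -0.67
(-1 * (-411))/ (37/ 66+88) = 27126/ 5845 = 4.64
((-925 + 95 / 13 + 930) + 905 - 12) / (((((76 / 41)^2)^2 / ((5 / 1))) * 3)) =55427302015 / 433708288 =127.80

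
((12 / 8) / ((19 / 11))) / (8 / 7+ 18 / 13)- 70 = -608797 / 8740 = -69.66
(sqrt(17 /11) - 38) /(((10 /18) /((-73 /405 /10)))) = 1387 /1125 - 73*sqrt(187) /24750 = 1.19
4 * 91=364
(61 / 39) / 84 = 61 / 3276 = 0.02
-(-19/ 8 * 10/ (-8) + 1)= -127/ 32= -3.97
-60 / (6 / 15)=-150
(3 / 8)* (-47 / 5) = -141 / 40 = -3.52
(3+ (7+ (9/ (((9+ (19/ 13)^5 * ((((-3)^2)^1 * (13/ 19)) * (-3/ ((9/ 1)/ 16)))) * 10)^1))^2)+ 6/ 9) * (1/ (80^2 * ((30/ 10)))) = 12793021382198267/ 23027398843443840000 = 0.00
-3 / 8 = -0.38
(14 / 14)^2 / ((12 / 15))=5 / 4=1.25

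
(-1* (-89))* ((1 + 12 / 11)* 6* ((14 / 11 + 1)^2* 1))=7676250 / 1331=5767.28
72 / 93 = 24 / 31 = 0.77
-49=-49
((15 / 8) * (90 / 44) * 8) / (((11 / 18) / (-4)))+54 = -17766 / 121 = -146.83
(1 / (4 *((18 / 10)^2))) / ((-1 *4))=-25 / 1296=-0.02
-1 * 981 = -981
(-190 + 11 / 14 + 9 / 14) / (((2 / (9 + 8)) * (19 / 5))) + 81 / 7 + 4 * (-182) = -151385 / 133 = -1138.23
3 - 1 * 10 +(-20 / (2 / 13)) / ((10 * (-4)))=-15 / 4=-3.75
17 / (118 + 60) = 17 / 178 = 0.10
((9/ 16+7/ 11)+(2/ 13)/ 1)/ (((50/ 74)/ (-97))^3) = -28616138165311/ 7150000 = -4002257.09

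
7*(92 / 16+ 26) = 889 / 4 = 222.25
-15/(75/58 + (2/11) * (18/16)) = -6380/637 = -10.02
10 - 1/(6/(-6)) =11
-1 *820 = -820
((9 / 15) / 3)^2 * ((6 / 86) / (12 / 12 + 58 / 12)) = 18 / 37625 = 0.00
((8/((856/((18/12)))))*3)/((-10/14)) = -63/1070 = -0.06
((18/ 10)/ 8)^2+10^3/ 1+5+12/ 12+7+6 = 1019.05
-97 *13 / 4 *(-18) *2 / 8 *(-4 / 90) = -63.05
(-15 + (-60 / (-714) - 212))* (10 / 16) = -135015 / 952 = -141.82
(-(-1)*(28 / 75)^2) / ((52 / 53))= 10388 / 73125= 0.14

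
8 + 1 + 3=12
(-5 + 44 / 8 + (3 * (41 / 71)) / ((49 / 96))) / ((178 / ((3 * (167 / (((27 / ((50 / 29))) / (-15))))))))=-565608125 / 53875794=-10.50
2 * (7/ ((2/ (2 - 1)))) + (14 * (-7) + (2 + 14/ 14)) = -88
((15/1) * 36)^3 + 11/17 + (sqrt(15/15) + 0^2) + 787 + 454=2676909125/17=157465242.65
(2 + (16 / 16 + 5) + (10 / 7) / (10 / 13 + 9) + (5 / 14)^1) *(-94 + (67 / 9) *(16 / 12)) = -17160065 / 24003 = -714.91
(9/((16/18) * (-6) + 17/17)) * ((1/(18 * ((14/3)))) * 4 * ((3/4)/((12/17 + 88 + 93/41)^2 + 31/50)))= -36435675/4065680287942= -0.00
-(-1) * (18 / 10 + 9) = 54 / 5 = 10.80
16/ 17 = 0.94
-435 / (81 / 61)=-8845 / 27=-327.59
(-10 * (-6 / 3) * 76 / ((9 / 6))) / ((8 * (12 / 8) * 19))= 40 / 9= 4.44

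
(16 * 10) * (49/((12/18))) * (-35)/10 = -41160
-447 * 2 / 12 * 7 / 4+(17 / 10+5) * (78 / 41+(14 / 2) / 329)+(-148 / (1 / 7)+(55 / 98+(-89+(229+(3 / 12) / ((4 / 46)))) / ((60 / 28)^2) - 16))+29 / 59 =-316797582671 / 278547850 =-1137.32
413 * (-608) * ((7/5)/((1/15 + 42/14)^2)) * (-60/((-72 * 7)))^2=-280250/529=-529.77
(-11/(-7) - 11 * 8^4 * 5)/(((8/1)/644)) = -36269827/2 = -18134913.50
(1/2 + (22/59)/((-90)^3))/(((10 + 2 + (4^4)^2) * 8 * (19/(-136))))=-182796563/26783207766000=-0.00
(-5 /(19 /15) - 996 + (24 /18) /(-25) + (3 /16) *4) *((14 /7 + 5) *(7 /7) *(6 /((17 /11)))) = -438571133 /16150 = -27156.11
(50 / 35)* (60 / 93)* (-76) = -70.05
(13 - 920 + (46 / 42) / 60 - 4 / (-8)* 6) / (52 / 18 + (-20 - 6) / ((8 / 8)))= 1139017 / 29120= 39.11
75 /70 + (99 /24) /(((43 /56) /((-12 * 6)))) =-232203 /602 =-385.72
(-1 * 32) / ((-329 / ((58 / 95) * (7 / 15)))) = 1856 / 66975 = 0.03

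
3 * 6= 18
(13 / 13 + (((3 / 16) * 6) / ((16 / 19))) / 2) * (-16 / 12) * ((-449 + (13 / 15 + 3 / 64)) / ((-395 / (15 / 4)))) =-9.46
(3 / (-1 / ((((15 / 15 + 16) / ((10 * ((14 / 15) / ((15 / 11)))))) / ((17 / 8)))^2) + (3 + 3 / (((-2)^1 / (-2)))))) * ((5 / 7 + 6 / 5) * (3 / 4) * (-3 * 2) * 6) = -8791740 / 298697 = -29.43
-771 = -771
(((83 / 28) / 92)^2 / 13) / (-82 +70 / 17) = -117113 / 114214976512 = -0.00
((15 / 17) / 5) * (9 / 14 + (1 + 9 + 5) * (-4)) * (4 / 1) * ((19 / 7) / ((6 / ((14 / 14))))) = -15789 / 833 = -18.95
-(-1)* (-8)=-8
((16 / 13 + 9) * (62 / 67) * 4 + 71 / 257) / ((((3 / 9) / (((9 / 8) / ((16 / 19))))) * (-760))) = -230545683 / 1146096640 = -0.20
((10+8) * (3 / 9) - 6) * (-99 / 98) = 0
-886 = -886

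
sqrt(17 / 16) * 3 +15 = 3 * sqrt(17) / 4 +15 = 18.09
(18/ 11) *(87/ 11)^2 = 136242/ 1331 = 102.36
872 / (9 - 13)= -218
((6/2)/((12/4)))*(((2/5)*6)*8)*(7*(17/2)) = 5712/5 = 1142.40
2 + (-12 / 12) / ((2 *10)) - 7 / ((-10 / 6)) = 123 / 20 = 6.15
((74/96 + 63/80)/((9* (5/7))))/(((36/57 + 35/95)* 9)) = 1309/48600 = 0.03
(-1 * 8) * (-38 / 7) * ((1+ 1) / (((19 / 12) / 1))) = 384 / 7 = 54.86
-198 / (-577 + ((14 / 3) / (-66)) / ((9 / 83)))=88209 / 257344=0.34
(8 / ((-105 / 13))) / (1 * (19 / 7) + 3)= -13 / 75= -0.17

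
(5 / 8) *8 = 5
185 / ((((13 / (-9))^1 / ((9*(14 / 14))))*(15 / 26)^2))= -3463.20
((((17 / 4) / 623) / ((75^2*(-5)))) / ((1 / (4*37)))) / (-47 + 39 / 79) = 49691 / 64375368750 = 0.00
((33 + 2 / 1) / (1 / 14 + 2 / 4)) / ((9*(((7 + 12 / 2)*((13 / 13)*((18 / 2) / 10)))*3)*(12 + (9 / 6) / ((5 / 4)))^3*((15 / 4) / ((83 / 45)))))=508375 / 12260698164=0.00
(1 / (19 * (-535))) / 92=-0.00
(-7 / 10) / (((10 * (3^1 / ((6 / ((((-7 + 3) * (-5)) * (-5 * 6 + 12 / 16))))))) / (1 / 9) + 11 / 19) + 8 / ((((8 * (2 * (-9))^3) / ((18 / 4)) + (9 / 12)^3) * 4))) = 17649765 / 663742641064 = 0.00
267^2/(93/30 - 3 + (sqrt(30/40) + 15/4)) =15116.33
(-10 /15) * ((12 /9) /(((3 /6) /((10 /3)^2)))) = -19.75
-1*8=-8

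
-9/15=-3/5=-0.60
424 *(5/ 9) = 2120/ 9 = 235.56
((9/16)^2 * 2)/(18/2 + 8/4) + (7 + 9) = 22609/1408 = 16.06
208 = 208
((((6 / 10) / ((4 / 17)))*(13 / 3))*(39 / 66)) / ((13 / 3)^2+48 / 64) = 25857 / 77330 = 0.33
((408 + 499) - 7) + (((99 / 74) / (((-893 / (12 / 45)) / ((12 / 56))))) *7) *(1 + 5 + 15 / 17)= 2527624917 / 2808485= 900.00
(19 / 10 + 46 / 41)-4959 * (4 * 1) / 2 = -4065141 / 410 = -9914.98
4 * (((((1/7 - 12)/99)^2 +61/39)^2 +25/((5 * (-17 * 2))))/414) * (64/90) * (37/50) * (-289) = -6253709539092150064/1815400733692721175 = -3.44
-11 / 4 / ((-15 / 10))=11 / 6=1.83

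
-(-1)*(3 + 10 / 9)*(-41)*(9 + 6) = -7585 / 3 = -2528.33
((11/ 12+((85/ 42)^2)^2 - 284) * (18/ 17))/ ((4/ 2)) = -828668651/ 5877648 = -140.99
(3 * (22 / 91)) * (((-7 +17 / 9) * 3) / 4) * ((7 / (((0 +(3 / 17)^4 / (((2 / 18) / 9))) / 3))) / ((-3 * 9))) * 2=42261626 / 767637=55.05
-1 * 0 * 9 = 0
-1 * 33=-33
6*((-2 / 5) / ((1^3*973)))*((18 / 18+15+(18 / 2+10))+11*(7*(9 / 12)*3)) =-357 / 695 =-0.51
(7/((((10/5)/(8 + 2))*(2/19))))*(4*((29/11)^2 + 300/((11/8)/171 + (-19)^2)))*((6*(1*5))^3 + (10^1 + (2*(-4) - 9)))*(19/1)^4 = 2175526508480819370310/59756939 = 36406257497239.26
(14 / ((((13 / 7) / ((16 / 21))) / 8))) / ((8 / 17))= 3808 / 39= 97.64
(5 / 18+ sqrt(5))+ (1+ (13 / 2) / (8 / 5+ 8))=563 / 288+ sqrt(5)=4.19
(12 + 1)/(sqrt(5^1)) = 13*sqrt(5)/5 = 5.81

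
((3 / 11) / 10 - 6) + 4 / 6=-1751 / 330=-5.31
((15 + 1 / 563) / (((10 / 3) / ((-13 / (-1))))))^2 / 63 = 3013900201 / 55469575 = 54.33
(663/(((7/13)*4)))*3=25857/28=923.46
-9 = -9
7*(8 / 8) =7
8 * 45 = 360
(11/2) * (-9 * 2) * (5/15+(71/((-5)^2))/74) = -68079/1850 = -36.80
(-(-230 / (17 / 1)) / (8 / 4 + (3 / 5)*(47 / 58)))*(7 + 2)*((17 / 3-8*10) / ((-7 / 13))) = 6761.03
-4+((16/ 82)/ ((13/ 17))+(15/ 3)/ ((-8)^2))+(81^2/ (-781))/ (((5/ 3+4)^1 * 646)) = -536733377457/ 146288322752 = -3.67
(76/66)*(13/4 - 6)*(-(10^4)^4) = 95000000000000000/3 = 31666666666666666.67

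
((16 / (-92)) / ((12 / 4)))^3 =-0.00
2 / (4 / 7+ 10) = 7 / 37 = 0.19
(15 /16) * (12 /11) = 45 /44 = 1.02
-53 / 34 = -1.56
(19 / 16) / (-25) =-19 / 400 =-0.05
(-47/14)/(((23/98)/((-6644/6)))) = 1092938/69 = 15839.68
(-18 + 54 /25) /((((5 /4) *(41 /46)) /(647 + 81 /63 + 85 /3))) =-345108192 /35875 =-9619.74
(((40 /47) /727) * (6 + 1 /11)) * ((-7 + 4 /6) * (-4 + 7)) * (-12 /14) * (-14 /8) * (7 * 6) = -3207960 /375859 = -8.54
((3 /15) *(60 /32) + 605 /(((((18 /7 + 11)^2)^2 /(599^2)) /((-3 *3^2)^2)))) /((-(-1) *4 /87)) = 52889319351992889 /521284000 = 101459702.10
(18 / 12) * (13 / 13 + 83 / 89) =258 / 89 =2.90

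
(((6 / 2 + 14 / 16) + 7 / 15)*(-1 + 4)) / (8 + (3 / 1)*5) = 521 / 920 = 0.57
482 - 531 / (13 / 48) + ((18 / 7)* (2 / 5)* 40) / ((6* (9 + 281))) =-19510018 / 13195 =-1478.59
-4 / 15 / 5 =-4 / 75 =-0.05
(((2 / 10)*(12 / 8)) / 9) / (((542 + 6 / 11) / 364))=1001 / 44760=0.02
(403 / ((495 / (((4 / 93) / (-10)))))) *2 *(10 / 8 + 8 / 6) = -403 / 22275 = -0.02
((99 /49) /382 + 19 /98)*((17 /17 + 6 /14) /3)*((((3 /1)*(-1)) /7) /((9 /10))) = -186400 /4127319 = -0.05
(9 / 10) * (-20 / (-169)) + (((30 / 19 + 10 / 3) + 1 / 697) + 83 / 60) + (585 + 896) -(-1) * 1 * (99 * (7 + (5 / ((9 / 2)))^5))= 689576541255967 / 293679151740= 2348.06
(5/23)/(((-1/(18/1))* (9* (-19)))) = 10/437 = 0.02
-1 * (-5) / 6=5 / 6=0.83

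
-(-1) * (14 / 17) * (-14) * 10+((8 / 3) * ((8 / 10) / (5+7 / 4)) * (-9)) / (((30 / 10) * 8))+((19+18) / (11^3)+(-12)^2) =87409163 / 3054645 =28.62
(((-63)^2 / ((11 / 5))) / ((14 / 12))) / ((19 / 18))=306180 / 209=1464.98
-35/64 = -0.55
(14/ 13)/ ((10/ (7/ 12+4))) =77/ 156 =0.49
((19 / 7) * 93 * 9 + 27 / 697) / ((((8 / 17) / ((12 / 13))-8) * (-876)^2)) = -923715 / 2336958344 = -0.00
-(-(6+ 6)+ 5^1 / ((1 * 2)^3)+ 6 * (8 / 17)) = 8.55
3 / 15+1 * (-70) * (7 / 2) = -1224 / 5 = -244.80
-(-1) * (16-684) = -668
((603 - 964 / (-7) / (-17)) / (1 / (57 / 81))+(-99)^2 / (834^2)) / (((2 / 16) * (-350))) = -20791131397 / 2172743055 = -9.57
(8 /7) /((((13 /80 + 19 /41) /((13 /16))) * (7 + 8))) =4264 /43113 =0.10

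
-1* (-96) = 96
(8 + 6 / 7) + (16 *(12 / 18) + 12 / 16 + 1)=1787 / 84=21.27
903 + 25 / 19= 17182 / 19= 904.32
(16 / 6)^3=512 / 27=18.96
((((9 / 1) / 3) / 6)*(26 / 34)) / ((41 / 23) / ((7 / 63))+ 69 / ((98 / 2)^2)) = 717899 / 30176904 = 0.02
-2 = -2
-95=-95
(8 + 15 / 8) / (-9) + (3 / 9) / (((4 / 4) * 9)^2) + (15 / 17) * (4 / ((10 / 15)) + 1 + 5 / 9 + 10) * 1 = 14.40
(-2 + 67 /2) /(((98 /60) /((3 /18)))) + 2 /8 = 97 /28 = 3.46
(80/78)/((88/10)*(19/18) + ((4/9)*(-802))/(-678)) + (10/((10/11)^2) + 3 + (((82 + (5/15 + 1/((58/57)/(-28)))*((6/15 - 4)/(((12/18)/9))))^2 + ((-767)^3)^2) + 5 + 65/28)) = 23328949964183095998975995707/114583743820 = 203597379405150387.58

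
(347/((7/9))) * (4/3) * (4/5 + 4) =99936/35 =2855.31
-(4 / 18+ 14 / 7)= -20 / 9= -2.22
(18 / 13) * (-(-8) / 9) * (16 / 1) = 256 / 13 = 19.69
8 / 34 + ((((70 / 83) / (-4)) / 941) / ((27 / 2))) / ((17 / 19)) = 8434459 / 35849277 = 0.24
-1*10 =-10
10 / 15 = 0.67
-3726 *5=-18630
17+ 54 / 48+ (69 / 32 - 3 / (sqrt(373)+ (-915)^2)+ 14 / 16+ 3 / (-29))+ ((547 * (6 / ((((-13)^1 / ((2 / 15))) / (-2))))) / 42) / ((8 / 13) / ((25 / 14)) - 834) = 3 * sqrt(373) / 700945700252+ 47973974803782800813 / 2278953913618516512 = 21.05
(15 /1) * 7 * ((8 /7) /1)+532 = 652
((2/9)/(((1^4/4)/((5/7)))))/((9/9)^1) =40/63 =0.63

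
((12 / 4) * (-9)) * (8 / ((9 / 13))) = -312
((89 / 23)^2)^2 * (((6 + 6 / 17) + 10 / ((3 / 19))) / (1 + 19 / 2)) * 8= 3567774792224 / 299709711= 11904.10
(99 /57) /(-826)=-33 /15694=-0.00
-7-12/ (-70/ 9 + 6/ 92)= -17383/ 3193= -5.44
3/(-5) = -0.60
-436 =-436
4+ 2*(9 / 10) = 29 / 5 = 5.80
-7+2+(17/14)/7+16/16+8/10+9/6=-374/245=-1.53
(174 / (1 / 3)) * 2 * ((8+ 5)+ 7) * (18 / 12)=31320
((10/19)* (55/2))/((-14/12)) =-1650/133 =-12.41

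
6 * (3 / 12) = 3 / 2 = 1.50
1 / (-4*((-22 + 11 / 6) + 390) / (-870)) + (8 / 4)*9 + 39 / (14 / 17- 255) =18.43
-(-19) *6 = 114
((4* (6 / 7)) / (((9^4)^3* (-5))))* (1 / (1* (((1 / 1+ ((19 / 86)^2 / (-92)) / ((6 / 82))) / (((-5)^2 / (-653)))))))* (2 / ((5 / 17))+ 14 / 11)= 805631488 / 1065849270029090139285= 0.00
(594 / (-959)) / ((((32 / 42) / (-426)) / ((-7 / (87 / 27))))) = -11956329 / 15892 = -752.35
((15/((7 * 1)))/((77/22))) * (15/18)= 25/49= 0.51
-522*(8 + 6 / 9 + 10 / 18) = -4814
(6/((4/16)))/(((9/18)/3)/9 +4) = 1296/217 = 5.97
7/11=0.64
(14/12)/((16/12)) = 7/8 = 0.88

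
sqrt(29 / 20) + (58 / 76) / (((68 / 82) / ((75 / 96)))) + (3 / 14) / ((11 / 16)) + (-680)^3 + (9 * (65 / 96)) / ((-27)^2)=-243240690408518857 / 773587584 + sqrt(145) / 10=-314431997.76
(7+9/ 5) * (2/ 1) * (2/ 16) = 11/ 5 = 2.20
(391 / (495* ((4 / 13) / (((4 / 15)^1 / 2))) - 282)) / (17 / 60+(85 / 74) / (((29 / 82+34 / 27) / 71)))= 197529865 / 22098863564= 0.01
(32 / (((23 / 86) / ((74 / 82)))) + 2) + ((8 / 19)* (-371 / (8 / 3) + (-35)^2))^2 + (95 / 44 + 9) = 3132965479081 / 14978612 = 209162.60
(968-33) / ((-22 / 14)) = -595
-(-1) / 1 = 1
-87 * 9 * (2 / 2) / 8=-783 / 8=-97.88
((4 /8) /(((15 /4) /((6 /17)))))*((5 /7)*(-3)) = -12 /119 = -0.10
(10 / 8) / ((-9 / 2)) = -5 / 18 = -0.28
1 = 1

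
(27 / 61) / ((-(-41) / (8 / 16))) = 27 / 5002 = 0.01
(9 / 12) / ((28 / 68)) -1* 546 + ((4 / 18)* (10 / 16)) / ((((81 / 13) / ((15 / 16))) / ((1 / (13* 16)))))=-947863121 / 1741824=-544.18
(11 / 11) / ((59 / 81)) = 81 / 59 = 1.37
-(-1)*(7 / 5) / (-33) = -7 / 165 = -0.04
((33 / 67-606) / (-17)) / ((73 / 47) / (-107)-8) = -68007167 / 15302465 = -4.44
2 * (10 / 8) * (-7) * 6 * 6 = -630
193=193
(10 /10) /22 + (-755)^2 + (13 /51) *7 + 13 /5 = 3197865101 /5610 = 570029.43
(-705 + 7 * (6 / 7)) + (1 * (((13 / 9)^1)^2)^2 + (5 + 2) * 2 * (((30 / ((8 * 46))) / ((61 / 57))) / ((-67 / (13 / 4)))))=-6855180711853 / 9867848976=-694.70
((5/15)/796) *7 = 7/2388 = 0.00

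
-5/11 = -0.45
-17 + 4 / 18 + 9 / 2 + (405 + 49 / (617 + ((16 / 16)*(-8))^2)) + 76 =468.79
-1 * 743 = -743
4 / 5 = 0.80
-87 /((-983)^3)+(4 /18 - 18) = -151977933137 /8548758783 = -17.78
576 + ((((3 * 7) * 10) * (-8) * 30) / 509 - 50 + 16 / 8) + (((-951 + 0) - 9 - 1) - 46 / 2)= -555.02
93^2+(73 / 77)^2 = 51285250 / 5929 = 8649.90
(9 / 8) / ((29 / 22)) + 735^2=62666199 / 116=540225.85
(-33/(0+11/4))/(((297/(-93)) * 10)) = 62/165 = 0.38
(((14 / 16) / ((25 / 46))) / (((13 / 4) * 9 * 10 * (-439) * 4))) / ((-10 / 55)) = 1771 / 102726000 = 0.00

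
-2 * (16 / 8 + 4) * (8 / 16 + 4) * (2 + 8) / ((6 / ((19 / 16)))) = -855 / 8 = -106.88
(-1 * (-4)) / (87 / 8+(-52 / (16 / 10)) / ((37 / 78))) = -1184 / 17061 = -0.07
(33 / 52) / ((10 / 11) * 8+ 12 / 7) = 2541 / 35984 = 0.07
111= 111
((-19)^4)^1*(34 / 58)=2215457 / 29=76395.07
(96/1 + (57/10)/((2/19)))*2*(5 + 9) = 21021/5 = 4204.20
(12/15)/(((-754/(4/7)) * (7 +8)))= -8/197925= -0.00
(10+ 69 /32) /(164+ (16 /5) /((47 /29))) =91415 /1248128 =0.07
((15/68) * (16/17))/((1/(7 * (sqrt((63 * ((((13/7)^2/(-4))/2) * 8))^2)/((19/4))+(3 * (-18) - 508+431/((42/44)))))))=-516560/5491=-94.07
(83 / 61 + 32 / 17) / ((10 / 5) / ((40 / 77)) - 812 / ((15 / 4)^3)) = -0.28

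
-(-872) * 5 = 4360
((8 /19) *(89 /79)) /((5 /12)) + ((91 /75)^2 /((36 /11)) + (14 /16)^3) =87857154523 /38905920000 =2.26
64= 64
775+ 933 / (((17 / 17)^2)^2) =1708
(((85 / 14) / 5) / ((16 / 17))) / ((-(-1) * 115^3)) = 289 / 340676000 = 0.00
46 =46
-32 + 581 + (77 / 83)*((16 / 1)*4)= 50495 / 83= 608.37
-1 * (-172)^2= -29584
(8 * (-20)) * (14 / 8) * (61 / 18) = -8540 / 9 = -948.89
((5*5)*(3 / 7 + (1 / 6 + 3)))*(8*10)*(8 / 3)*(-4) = -4832000 / 63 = -76698.41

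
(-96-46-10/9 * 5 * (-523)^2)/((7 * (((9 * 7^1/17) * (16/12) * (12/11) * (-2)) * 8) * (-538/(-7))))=79929223/2440368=32.75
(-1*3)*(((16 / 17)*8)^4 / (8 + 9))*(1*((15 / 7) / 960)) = -12582912 / 9938999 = -1.27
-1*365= -365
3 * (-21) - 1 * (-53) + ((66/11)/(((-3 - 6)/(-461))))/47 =-488/141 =-3.46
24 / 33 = 8 / 11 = 0.73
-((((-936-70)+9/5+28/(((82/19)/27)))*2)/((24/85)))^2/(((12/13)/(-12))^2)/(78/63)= -759603021803899/161376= -4707038356.41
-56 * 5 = -280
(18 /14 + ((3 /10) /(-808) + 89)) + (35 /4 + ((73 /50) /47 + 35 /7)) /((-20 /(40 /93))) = 111237065069 /1236118800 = 89.99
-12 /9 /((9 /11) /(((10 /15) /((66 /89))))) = -356 /243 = -1.47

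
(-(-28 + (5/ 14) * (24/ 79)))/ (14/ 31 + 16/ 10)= 1195360/ 87927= 13.59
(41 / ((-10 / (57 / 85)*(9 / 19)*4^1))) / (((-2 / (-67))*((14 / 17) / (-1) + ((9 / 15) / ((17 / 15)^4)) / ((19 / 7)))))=92569139449 / 1313079600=70.50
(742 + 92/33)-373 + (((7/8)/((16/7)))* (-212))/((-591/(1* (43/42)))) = 464238139/1248192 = 371.93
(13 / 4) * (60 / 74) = 2.64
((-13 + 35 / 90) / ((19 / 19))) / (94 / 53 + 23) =-12031 / 23634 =-0.51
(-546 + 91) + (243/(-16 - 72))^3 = -324418667/681472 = -476.06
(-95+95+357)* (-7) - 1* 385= -2884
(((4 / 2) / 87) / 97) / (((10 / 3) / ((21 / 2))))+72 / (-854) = -1003713 / 12011510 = -0.08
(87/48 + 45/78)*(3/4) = 1491/832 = 1.79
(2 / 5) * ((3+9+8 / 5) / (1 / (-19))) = -2584 / 25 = -103.36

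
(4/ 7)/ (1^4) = 4/ 7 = 0.57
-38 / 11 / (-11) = 38 / 121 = 0.31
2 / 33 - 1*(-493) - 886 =-12967 / 33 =-392.94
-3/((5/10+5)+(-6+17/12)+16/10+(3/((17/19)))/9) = -3060/2947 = -1.04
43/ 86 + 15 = 31/ 2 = 15.50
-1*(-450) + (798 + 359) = 1607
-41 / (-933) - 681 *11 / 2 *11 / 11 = -3745.46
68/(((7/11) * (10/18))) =6732/35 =192.34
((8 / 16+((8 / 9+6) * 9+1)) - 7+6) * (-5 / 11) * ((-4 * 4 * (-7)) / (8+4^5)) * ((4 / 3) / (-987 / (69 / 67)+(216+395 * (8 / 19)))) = 1529500 / 214335693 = 0.01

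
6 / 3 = 2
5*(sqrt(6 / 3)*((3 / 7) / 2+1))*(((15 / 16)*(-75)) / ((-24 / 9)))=226.40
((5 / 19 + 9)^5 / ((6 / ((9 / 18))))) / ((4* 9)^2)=2638659584 / 601692057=4.39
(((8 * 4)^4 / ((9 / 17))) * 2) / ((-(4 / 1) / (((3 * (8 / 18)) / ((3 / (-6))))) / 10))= 713031680 / 27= 26408580.74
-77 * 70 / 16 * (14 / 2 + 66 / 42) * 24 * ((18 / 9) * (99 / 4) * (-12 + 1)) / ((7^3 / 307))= 1654898850 / 49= 33773445.92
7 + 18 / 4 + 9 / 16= 193 / 16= 12.06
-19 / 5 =-3.80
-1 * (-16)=16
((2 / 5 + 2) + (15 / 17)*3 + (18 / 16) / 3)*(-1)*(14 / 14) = -3687 / 680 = -5.42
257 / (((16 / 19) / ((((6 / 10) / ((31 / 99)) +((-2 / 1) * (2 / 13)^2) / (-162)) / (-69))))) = -19855513399 / 2342461680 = -8.48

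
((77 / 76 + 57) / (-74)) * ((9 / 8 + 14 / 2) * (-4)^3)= 286585 / 703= 407.66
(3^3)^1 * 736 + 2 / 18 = 178849 / 9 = 19872.11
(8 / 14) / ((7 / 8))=32 / 49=0.65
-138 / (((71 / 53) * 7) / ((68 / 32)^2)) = -1056873 / 15904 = -66.45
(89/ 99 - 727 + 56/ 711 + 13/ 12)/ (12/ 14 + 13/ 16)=-434.19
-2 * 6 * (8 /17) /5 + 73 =6109 /85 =71.87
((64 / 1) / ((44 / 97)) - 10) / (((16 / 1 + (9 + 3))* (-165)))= -103 / 3630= -0.03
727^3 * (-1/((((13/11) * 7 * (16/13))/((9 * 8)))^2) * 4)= -3765941953983/49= -76855958244.55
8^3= 512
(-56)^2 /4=784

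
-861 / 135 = -287 / 45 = -6.38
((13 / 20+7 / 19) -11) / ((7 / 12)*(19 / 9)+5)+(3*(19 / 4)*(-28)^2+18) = 715330239 / 63935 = 11188.40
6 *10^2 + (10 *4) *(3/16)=1215/2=607.50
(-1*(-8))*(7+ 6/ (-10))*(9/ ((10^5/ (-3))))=-216/ 15625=-0.01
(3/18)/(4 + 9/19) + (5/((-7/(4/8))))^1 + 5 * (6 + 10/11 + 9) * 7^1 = 10926844/19635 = 556.50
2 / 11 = 0.18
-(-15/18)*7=35/6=5.83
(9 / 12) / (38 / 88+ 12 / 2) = 33 / 283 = 0.12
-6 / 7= -0.86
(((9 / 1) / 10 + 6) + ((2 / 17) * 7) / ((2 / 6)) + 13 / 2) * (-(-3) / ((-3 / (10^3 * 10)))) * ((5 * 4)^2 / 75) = -43168000 / 51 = -846431.37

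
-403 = -403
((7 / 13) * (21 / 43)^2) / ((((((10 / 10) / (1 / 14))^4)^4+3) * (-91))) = -441 / 680569036952010102885859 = -0.00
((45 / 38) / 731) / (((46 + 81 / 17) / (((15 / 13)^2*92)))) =465750 / 119156999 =0.00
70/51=1.37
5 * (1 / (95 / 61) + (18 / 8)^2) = 8671 / 304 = 28.52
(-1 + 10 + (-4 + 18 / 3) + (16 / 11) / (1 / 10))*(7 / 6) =1967 / 66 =29.80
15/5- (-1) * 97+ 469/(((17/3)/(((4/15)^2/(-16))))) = 127031/1275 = 99.63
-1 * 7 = -7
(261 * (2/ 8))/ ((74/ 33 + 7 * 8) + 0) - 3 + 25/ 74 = -438587/ 284456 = -1.54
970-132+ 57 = 895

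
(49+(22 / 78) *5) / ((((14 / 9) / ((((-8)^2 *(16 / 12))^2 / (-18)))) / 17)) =-547586048 / 2457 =-222867.74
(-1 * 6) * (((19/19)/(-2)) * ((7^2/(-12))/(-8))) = 1.53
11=11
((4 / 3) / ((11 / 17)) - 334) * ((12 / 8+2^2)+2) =-27385 / 11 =-2489.55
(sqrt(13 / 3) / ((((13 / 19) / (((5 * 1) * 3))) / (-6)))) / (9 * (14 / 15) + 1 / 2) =-5700 * sqrt(39) / 1157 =-30.77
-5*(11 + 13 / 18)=-1055 / 18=-58.61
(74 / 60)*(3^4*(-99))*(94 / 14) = -4648347 / 70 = -66404.96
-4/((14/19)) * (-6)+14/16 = 1873/56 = 33.45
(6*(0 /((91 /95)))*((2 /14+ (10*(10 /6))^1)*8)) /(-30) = 0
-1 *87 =-87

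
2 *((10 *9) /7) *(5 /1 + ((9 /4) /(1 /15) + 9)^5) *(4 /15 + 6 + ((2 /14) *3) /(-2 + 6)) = 1174221946192101 /50176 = 23402063659.76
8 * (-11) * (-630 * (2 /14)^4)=7920 /343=23.09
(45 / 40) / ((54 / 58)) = 29 / 24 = 1.21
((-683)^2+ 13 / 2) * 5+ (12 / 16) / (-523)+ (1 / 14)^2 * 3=59774401248 / 25627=2332477.51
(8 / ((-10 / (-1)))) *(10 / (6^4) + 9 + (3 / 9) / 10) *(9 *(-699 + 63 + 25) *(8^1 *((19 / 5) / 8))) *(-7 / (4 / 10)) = 2380437059 / 900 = 2644930.07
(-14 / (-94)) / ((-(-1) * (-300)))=-7 / 14100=-0.00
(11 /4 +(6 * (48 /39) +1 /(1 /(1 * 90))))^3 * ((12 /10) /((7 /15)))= 2581827.17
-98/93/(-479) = 98/44547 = 0.00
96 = 96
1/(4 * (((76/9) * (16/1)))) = 9/4864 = 0.00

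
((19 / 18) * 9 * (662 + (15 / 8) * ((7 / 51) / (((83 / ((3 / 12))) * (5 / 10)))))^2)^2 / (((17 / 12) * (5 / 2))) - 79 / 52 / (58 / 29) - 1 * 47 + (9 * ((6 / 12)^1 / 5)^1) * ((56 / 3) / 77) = 1545320270373046883243595756029569 / 315749701617381244928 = 4894130580194.92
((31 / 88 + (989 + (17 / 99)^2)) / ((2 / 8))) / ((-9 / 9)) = -3957.53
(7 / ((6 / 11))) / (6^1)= 77 / 36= 2.14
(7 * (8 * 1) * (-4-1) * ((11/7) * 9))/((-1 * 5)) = 792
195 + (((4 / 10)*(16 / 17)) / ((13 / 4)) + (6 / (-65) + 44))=20317 / 85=239.02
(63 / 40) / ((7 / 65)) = 117 / 8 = 14.62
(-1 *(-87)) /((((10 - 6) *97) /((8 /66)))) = 29 /1067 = 0.03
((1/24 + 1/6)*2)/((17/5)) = 25/204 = 0.12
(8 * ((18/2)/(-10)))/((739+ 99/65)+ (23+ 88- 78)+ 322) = -468/71209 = -0.01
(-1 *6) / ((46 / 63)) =-8.22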